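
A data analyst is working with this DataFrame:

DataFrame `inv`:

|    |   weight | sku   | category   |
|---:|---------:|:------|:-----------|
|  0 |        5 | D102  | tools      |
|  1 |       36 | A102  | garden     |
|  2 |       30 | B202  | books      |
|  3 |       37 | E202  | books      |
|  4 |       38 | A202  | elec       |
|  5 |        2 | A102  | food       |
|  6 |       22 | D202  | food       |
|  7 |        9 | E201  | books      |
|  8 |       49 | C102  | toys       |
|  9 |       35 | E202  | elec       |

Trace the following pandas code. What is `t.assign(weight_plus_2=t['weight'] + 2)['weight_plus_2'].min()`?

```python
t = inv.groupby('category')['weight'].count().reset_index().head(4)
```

group by category, count of weight:
category
books     3
elec      2
food      2
garden    1
tools     1
toys      1
Name: weight, dtype: int64
reset_index():
  category  weight
0    books       3
1     elec       2
2     food       2
3   garden       1
4    tools       1
5     toys       1
take first 4 rows:
  category  weight
0    books       3
1     elec       2
2     food       2
3   garden       1
add column weight_plus_2 = t['weight'] + 2:
  category  weight  weight_plus_2
0    books       3              5
1     elec       2              4
2     food       2              4
3   garden       1              3

3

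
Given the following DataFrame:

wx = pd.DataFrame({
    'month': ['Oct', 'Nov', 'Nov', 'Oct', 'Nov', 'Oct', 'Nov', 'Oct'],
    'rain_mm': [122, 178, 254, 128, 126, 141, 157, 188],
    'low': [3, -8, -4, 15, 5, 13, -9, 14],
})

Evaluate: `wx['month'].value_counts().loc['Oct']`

value_counts of month:
month
Oct    4
Nov    4
Name: count, dtype: int64

4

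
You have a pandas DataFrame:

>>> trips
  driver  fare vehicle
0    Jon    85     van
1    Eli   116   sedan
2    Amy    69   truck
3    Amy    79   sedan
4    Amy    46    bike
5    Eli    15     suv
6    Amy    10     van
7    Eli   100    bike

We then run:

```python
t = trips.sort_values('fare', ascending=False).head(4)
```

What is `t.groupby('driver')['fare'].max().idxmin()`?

sort by fare descending:
  driver  fare vehicle
1    Eli   116   sedan
7    Eli   100    bike
0    Jon    85     van
3    Amy    79   sedan
2    Amy    69   truck
4    Amy    46    bike
5    Eli    15     suv
6    Amy    10     van
take first 4 rows:
  driver  fare vehicle
1    Eli   116   sedan
7    Eli   100    bike
0    Jon    85     van
3    Amy    79   sedan
group by driver, max of fare:
driver
Amy     79
Eli    116
Jon     85
Name: fare, dtype: int64

Amy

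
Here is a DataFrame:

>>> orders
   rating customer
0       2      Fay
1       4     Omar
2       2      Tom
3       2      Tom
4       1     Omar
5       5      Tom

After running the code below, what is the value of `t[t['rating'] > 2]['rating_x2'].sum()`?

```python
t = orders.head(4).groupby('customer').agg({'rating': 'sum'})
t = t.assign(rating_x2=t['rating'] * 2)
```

16

take first 4 rows:
   rating customer
0       2      Fay
1       4     Omar
2       2      Tom
3       2      Tom
group by customer, sum of rating:
          rating
customer        
Fay            2
Omar           4
Tom            4
add column rating_x2 = t['rating'] * 2:
          rating  rating_x2
customer                   
Fay            2          4
Omar           4          8
Tom            4          8
filter rows where rating > 2:
          rating  rating_x2
customer                   
Omar           4          8
Tom            4          8
Hence 16.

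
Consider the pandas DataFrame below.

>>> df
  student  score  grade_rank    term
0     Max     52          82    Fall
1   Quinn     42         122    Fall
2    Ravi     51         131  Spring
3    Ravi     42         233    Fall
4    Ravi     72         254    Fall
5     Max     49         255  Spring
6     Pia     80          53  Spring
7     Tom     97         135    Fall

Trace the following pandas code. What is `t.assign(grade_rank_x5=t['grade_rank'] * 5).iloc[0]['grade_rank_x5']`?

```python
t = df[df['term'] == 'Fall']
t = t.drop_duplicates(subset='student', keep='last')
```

410

filter rows where term == 'Fall':
  student  score  grade_rank  term
0     Max     52          82  Fall
1   Quinn     42         122  Fall
3    Ravi     42         233  Fall
4    Ravi     72         254  Fall
7     Tom     97         135  Fall
drop duplicate student (keep=last):
  student  score  grade_rank  term
0     Max     52          82  Fall
1   Quinn     42         122  Fall
4    Ravi     72         254  Fall
7     Tom     97         135  Fall
add column grade_rank_x5 = t['grade_rank'] * 5:
  student  score  grade_rank  term  grade_rank_x5
0     Max     52          82  Fall            410
1   Quinn     42         122  Fall            610
4    Ravi     72         254  Fall           1270
7     Tom     97         135  Fall            675
Reading off the value at position 0, column 'grade_rank_x5', we get 410.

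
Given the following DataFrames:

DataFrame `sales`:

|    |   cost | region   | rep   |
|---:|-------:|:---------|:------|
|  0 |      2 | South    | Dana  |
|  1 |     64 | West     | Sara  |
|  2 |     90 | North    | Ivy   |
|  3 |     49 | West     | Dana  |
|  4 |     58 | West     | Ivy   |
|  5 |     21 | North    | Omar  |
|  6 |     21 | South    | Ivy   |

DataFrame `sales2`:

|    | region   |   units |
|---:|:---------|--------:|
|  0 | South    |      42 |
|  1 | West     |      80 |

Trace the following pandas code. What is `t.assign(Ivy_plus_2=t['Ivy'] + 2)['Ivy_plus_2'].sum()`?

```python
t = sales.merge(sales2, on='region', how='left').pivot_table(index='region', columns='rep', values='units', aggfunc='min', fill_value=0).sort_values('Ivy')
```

merge on 'region' (how='left') → 7 rows:
   cost region   rep  units
0     2  South  Dana   42.0
1    64   West  Sara   80.0
2    90  North   Ivy    NaN
3    49   West  Dana   80.0
4    58   West   Ivy   80.0
5    21  North  Omar    NaN
6    21  South   Ivy   42.0
pivot: rows=region, cols=rep, min(units):
rep     Dana   Ivy  Sara
region                  
South   42.0  42.0   0.0
West    80.0  80.0  80.0
sort by Ivy:
rep     Dana   Ivy  Sara
region                  
South   42.0  42.0   0.0
West    80.0  80.0  80.0
add column Ivy_plus_2 = t['Ivy'] + 2:
rep     Dana   Ivy  Sara  Ivy_plus_2
region                              
South   42.0  42.0   0.0        44.0
West    80.0  80.0  80.0        82.0

126.0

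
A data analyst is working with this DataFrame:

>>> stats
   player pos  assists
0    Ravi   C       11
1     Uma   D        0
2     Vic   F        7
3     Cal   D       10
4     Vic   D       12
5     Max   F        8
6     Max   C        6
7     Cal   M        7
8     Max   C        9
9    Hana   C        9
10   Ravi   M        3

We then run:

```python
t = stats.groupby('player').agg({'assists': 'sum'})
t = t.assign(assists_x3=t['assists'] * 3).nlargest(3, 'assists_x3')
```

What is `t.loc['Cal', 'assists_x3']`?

group by player, sum of assists:
        assists
player         
Cal          17
Hana          9
Max          23
Ravi         14
Uma           0
Vic          19
add column assists_x3 = t['assists'] * 3:
        assists  assists_x3
player                     
Cal          17          51
Hana          9          27
Max          23          69
Ravi         14          42
Uma           0           0
Vic          19          57
take 3 rows with largest assists_x3:
        assists  assists_x3
player                     
Max          23          69
Vic          19          57
Cal          17          51
Reading off the value at row 'Cal', column 'assists_x3', we get 51.

51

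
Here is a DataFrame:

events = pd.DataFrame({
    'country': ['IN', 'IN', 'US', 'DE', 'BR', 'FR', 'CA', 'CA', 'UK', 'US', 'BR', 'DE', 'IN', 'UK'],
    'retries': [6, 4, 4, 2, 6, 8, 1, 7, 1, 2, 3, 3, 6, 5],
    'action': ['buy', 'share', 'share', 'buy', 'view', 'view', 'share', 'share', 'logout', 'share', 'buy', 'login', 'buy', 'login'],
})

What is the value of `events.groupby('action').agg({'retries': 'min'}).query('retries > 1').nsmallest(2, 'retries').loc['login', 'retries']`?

group by action, min of retries:
        retries
action         
buy           2
login         3
logout        1
share         1
view          6
filter rows where retries > 1:
        retries
action         
buy           2
login         3
view          6
take 2 rows with smallest retries:
        retries
action         
buy           2
login         3

3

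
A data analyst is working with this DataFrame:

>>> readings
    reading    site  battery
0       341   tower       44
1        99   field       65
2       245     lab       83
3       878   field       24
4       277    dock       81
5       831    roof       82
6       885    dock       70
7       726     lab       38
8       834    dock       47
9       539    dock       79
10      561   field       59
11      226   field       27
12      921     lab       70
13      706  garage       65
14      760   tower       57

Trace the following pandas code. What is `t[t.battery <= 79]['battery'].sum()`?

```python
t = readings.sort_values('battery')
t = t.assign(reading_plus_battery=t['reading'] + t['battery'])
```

sort by battery:
    reading    site  battery
3       878   field       24
11      226   field       27
7       726     lab       38
0       341   tower       44
8       834    dock       47
14      760   tower       57
10      561   field       59
1        99   field       65
13      706  garage       65
6       885    dock       70
12      921     lab       70
9       539    dock       79
4       277    dock       81
5       831    roof       82
2       245     lab       83
add column reading_plus_battery = t['reading'] + t['battery']:
    reading    site  battery  reading_plus_battery
3       878   field       24                   902
11      226   field       27                   253
7       726     lab       38                   764
0       341   tower       44                   385
8       834    dock       47                   881
14      760   tower       57                   817
10      561   field       59                   620
1        99   field       65                   164
13      706  garage       65                   771
6       885    dock       70                   955
12      921     lab       70                   991
9       539    dock       79                   618
4       277    dock       81                   358
5       831    roof       82                   913
2       245     lab       83                   328
filter rows where battery <= 79:
    reading    site  battery  reading_plus_battery
3       878   field       24                   902
11      226   field       27                   253
7       726     lab       38                   764
0       341   tower       44                   385
8       834    dock       47                   881
14      760   tower       57                   817
10      561   field       59                   620
1        99   field       65                   164
13      706  garage       65                   771
6       885    dock       70                   955
12      921     lab       70                   991
9       539    dock       79                   618
Taking the sum of column 'battery' gives 645.

645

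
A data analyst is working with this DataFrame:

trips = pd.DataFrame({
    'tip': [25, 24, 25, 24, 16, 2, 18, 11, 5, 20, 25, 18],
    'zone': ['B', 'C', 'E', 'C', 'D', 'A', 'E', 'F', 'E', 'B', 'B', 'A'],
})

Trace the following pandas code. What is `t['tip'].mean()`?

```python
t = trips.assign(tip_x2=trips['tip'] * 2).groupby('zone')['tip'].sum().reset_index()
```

35.5

add column tip_x2 = trips['tip'] * 2:
    tip zone  tip_x2
0    25    B      50
1    24    C      48
2    25    E      50
3    24    C      48
4    16    D      32
5     2    A       4
6    18    E      36
7    11    F      22
8     5    E      10
9    20    B      40
10   25    B      50
11   18    A      36
group by zone, sum of tip:
zone
A    20
B    70
C    48
D    16
E    48
F    11
Name: tip, dtype: int64
reset_index():
  zone  tip
0    A   20
1    B   70
2    C   48
3    D   16
4    E   48
5    F   11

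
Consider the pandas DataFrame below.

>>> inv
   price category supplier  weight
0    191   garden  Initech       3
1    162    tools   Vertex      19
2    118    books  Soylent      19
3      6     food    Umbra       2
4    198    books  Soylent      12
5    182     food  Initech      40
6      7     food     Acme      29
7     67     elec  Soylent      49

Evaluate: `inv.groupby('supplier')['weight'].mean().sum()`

98.1666666667

group by supplier, mean of weight:
supplier
Acme       29.000000
Initech    21.500000
Soylent    26.666667
Umbra       2.000000
Vertex     19.000000
Name: weight, dtype: float64
sum of the resulting series → 98.1666666667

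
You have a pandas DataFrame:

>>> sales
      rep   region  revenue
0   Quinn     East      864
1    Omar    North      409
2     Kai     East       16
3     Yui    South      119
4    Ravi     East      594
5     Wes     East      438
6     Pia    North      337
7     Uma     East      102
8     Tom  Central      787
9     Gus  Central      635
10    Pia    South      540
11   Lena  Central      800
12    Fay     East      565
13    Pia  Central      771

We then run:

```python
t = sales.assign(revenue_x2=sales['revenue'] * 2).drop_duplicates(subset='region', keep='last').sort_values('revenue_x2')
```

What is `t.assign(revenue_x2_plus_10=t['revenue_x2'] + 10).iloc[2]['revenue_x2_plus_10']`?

1140

add column revenue_x2 = sales['revenue'] * 2:
      rep   region  revenue  revenue_x2
0   Quinn     East      864        1728
1    Omar    North      409         818
2     Kai     East       16          32
3     Yui    South      119         238
4    Ravi     East      594        1188
5     Wes     East      438         876
6     Pia    North      337         674
7     Uma     East      102         204
8     Tom  Central      787        1574
9     Gus  Central      635        1270
10    Pia    South      540        1080
11   Lena  Central      800        1600
12    Fay     East      565        1130
13    Pia  Central      771        1542
drop duplicate region (keep=last):
    rep   region  revenue  revenue_x2
6   Pia    North      337         674
10  Pia    South      540        1080
12  Fay     East      565        1130
13  Pia  Central      771        1542
sort by revenue_x2:
    rep   region  revenue  revenue_x2
6   Pia    North      337         674
10  Pia    South      540        1080
12  Fay     East      565        1130
13  Pia  Central      771        1542
add column revenue_x2_plus_10 = t['revenue_x2'] + 10:
    rep   region  revenue  revenue_x2  revenue_x2_plus_10
6   Pia    North      337         674                 684
10  Pia    South      540        1080                1090
12  Fay     East      565        1130                1140
13  Pia  Central      771        1542                1552
Then the value at position 2, column 'revenue_x2_plus_10': 1140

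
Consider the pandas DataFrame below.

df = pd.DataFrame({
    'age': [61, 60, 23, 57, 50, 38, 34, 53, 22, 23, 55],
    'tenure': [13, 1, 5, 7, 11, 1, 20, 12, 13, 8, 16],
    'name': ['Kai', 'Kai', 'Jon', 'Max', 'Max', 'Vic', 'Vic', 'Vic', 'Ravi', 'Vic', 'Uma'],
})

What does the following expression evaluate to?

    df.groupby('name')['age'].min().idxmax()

group by name, min of age:
name
Jon     23
Kai     60
Max     50
Ravi    22
Uma     55
Vic     23
Name: age, dtype: int64

Kai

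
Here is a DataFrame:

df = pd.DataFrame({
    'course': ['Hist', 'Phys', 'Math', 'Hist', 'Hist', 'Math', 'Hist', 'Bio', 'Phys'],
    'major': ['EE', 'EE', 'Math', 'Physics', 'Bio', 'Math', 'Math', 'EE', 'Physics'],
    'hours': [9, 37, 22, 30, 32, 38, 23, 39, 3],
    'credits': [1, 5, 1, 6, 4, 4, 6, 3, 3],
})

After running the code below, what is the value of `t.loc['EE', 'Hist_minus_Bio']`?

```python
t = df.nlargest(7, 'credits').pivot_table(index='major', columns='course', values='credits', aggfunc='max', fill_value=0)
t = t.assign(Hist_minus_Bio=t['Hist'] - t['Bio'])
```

-3

take 7 rows with largest credits:
  course    major  hours  credits
3   Hist  Physics     30        6
6   Hist     Math     23        6
1   Phys       EE     37        5
4   Hist      Bio     32        4
5   Math     Math     38        4
7    Bio       EE     39        3
8   Phys  Physics      3        3
pivot: rows=major, cols=course, max(credits):
course   Bio  Hist  Math  Phys
major                         
Bio        0     4     0     0
EE         3     0     0     5
Math       0     6     4     0
Physics    0     6     0     3
add column Hist_minus_Bio = t['Hist'] - t['Bio']:
course   Bio  Hist  Math  Phys  Hist_minus_Bio
major                                         
Bio        0     4     0     0               4
EE         3     0     0     5              -3
Math       0     6     4     0               6
Physics    0     6     0     3               6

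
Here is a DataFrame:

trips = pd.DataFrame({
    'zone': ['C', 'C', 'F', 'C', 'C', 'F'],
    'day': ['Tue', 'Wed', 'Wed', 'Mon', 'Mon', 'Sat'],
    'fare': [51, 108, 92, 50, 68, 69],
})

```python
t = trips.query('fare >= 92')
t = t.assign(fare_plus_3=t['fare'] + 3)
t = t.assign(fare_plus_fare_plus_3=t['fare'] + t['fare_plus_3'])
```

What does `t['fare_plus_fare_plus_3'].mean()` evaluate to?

filter rows where fare >= 92:
  zone  day  fare
1    C  Wed   108
2    F  Wed    92
add column fare_plus_3 = t['fare'] + 3:
  zone  day  fare  fare_plus_3
1    C  Wed   108          111
2    F  Wed    92           95
add column fare_plus_fare_plus_3 = t['fare'] + t['fare_plus_3']:
  zone  day  fare  fare_plus_3  fare_plus_fare_plus_3
1    C  Wed   108          111                    219
2    F  Wed    92           95                    187

203.0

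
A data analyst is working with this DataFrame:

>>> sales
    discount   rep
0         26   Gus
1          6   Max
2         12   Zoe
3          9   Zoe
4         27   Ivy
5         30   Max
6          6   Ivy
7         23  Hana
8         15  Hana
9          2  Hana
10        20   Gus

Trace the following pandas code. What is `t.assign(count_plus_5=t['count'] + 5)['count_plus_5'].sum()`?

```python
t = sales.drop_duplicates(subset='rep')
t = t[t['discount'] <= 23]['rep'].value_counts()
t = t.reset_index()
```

drop duplicate rep (keep=first):
   discount   rep
0        26   Gus
1         6   Max
2        12   Zoe
4        27   Ivy
7        23  Hana
filter rows where discount <= 23:
   discount   rep
1         6   Max
2        12   Zoe
7        23  Hana
value_counts of rep:
rep
Max     1
Zoe     1
Hana    1
Name: count, dtype: int64
reset_index():
    rep  count
0   Max      1
1   Zoe      1
2  Hana      1
add column count_plus_5 = t['count'] + 5:
    rep  count  count_plus_5
0   Max      1             6
1   Zoe      1             6
2  Hana      1             6
So sum() = 18.

18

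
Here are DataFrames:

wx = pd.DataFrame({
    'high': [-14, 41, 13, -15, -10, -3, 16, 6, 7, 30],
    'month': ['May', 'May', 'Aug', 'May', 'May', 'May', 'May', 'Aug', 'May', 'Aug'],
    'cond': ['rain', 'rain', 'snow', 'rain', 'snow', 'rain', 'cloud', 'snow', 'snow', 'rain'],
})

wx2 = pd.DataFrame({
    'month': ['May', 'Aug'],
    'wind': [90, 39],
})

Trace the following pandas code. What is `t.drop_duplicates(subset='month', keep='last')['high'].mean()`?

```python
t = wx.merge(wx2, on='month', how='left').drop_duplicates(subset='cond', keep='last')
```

merge on 'month' (how='left') → 10 rows:
   high month   cond  wind
0   -14   May   rain    90
1    41   May   rain    90
2    13   Aug   snow    39
3   -15   May   rain    90
4   -10   May   snow    90
5    -3   May   rain    90
6    16   May  cloud    90
7     6   Aug   snow    39
8     7   May   snow    90
9    30   Aug   rain    39
drop duplicate cond (keep=last):
   high month   cond  wind
6    16   May  cloud    90
8     7   May   snow    90
9    30   Aug   rain    39
drop duplicate month (keep=last):
   high month  cond  wind
8     7   May  snow    90
9    30   Aug  rain    39
The mean of column 'high' is 18.5.

18.5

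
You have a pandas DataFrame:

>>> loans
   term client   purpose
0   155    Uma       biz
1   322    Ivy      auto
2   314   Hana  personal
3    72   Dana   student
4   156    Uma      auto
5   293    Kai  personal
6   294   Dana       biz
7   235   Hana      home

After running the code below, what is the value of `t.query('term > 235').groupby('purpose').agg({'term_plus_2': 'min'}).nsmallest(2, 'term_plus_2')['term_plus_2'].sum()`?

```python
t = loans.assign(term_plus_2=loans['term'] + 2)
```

591

add column term_plus_2 = loans['term'] + 2:
   term client   purpose  term_plus_2
0   155    Uma       biz          157
1   322    Ivy      auto          324
2   314   Hana  personal          316
3    72   Dana   student           74
4   156    Uma      auto          158
5   293    Kai  personal          295
6   294   Dana       biz          296
7   235   Hana      home          237
filter rows where term > 235:
   term client   purpose  term_plus_2
1   322    Ivy      auto          324
2   314   Hana  personal          316
5   293    Kai  personal          295
6   294   Dana       biz          296
group by purpose, min of term_plus_2:
          term_plus_2
purpose              
auto              324
biz               296
personal          295
take 2 rows with smallest term_plus_2:
          term_plus_2
purpose              
personal          295
biz               296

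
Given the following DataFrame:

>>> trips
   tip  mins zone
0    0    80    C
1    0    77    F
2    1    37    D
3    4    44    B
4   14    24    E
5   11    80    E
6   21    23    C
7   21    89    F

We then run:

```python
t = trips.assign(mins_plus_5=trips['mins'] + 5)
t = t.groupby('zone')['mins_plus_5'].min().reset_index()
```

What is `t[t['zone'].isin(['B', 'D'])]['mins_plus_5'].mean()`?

45.5

add column mins_plus_5 = trips['mins'] + 5:
   tip  mins zone  mins_plus_5
0    0    80    C           85
1    0    77    F           82
2    1    37    D           42
3    4    44    B           49
4   14    24    E           29
5   11    80    E           85
6   21    23    C           28
7   21    89    F           94
group by zone, min of mins_plus_5:
zone
B    49
C    28
D    42
E    29
F    82
Name: mins_plus_5, dtype: int64
reset_index():
  zone  mins_plus_5
0    B           49
1    C           28
2    D           42
3    E           29
4    F           82
filter rows where zone in ['B', 'D']:
  zone  mins_plus_5
0    B           49
2    D           42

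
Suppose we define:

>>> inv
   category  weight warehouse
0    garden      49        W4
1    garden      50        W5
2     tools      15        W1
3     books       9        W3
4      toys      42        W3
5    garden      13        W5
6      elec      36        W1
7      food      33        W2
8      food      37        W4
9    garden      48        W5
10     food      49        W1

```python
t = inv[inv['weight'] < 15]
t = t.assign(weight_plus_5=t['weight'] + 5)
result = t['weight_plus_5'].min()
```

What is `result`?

14

filter rows where weight < 15:
  category  weight warehouse
3    books       9        W3
5   garden      13        W5
add column weight_plus_5 = t['weight'] + 5:
  category  weight warehouse  weight_plus_5
3    books       9        W3             14
5   garden      13        W5             18
So min() = 14.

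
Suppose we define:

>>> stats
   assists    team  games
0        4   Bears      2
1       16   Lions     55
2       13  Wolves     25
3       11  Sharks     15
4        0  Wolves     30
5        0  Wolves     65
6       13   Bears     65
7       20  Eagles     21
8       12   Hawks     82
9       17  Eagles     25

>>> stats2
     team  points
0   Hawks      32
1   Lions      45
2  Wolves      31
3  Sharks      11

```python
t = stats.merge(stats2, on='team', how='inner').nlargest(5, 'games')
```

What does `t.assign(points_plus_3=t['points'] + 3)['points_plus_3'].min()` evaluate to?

34

merge on 'team' (how='inner') → 6 rows:
   assists    team  games  points
0       16   Lions     55      45
1       13  Wolves     25      31
2       11  Sharks     15      11
3        0  Wolves     30      31
4        0  Wolves     65      31
5       12   Hawks     82      32
take 5 rows with largest games:
   assists    team  games  points
5       12   Hawks     82      32
4        0  Wolves     65      31
0       16   Lions     55      45
3        0  Wolves     30      31
1       13  Wolves     25      31
add column points_plus_3 = t['points'] + 3:
   assists    team  games  points  points_plus_3
5       12   Hawks     82      32             35
4        0  Wolves     65      31             34
0       16   Lions     55      45             48
3        0  Wolves     30      31             34
1       13  Wolves     25      31             34
min of column 'points_plus_3' → 34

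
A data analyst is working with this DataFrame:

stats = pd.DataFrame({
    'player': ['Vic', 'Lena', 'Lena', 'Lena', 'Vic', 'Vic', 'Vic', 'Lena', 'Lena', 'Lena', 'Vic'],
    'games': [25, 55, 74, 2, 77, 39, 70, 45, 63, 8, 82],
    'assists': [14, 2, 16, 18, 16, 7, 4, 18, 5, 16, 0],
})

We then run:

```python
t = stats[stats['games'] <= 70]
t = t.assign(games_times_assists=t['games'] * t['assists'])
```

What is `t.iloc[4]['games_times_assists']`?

filter rows where games <= 70:
  player  games  assists
0    Vic     25       14
1   Lena     55        2
3   Lena      2       18
5    Vic     39        7
6    Vic     70        4
7   Lena     45       18
8   Lena     63        5
9   Lena      8       16
add column games_times_assists = t['games'] * t['assists']:
  player  games  assists  games_times_assists
0    Vic     25       14                  350
1   Lena     55        2                  110
3   Lena      2       18                   36
5    Vic     39        7                  273
6    Vic     70        4                  280
7   Lena     45       18                  810
8   Lena     63        5                  315
9   Lena      8       16                  128
Hence 280.

280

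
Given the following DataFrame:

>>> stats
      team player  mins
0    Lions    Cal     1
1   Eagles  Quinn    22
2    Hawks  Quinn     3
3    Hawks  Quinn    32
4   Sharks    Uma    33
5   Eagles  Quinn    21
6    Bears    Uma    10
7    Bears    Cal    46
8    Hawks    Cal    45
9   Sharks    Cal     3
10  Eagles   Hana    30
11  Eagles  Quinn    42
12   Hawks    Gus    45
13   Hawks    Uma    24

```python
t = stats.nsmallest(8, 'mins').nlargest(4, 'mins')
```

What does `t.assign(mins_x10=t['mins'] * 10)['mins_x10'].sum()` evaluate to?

take 8 rows with smallest mins:
      team player  mins
0    Lions    Cal     1
2    Hawks  Quinn     3
9   Sharks    Cal     3
6    Bears    Uma    10
5   Eagles  Quinn    21
1   Eagles  Quinn    22
13   Hawks    Uma    24
10  Eagles   Hana    30
take 4 rows with largest mins:
      team player  mins
10  Eagles   Hana    30
13   Hawks    Uma    24
1   Eagles  Quinn    22
5   Eagles  Quinn    21
add column mins_x10 = t['mins'] * 10:
      team player  mins  mins_x10
10  Eagles   Hana    30       300
13   Hawks    Uma    24       240
1   Eagles  Quinn    22       220
5   Eagles  Quinn    21       210

970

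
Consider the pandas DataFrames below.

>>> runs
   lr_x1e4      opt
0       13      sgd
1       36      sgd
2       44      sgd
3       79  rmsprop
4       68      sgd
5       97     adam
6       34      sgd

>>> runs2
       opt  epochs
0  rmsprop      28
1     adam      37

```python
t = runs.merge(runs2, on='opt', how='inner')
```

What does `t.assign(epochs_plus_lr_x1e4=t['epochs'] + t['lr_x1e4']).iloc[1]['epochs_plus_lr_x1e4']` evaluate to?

merge on 'opt' (how='inner') → 2 rows:
   lr_x1e4      opt  epochs
0       79  rmsprop      28
1       97     adam      37
add column epochs_plus_lr_x1e4 = t['epochs'] + t['lr_x1e4']:
   lr_x1e4      opt  epochs  epochs_plus_lr_x1e4
0       79  rmsprop      28                  107
1       97     adam      37                  134
Finally, value at position 1, column 'epochs_plus_lr_x1e4' = 134.

134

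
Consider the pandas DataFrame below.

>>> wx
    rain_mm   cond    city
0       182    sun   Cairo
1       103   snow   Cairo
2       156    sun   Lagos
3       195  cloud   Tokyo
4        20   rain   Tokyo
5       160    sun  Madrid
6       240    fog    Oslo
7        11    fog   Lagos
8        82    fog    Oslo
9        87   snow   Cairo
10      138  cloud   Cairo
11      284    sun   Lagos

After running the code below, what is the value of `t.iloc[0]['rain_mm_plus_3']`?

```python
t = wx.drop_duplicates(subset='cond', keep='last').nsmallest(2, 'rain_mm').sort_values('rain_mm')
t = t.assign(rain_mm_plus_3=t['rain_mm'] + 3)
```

drop duplicate cond (keep=last):
    rain_mm   cond   city
4        20   rain  Tokyo
8        82    fog   Oslo
9        87   snow  Cairo
10      138  cloud  Cairo
11      284    sun  Lagos
take 2 rows with smallest rain_mm:
   rain_mm  cond   city
4       20  rain  Tokyo
8       82   fog   Oslo
sort by rain_mm:
   rain_mm  cond   city
4       20  rain  Tokyo
8       82   fog   Oslo
add column rain_mm_plus_3 = t['rain_mm'] + 3:
   rain_mm  cond   city  rain_mm_plus_3
4       20  rain  Tokyo              23
8       82   fog   Oslo              85
Finally, value at position 0, column 'rain_mm_plus_3' = 23.

23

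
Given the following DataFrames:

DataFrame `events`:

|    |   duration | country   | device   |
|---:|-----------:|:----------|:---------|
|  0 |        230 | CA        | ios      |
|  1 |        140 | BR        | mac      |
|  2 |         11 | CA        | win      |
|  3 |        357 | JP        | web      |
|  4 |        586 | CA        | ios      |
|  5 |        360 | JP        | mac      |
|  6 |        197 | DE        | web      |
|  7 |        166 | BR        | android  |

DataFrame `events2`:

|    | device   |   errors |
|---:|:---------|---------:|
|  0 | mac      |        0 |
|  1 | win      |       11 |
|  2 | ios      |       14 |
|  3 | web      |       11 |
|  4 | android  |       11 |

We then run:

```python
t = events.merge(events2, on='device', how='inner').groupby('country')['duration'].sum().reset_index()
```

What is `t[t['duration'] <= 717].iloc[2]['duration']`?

717

merge on 'device' (how='inner') → 8 rows:
   duration country   device  errors
0       230      CA      ios      14
1       140      BR      mac       0
2        11      CA      win      11
3       357      JP      web      11
4       586      CA      ios      14
5       360      JP      mac       0
6       197      DE      web      11
7       166      BR  android      11
group by country, sum of duration:
country
BR    306
CA    827
DE    197
JP    717
Name: duration, dtype: int64
reset_index():
  country  duration
0      BR       306
1      CA       827
2      DE       197
3      JP       717
filter rows where duration <= 717:
  country  duration
0      BR       306
2      DE       197
3      JP       717
Hence 717.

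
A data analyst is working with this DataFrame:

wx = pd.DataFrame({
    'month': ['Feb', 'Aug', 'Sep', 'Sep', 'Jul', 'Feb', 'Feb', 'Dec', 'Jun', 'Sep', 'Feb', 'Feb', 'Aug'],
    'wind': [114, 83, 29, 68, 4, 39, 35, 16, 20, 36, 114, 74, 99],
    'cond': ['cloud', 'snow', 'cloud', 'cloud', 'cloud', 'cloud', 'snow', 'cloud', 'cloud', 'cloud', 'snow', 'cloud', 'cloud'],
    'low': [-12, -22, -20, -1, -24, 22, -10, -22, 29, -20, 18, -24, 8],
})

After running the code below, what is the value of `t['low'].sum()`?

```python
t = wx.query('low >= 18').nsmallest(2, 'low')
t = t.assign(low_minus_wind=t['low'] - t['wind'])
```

filter rows where low >= 18:
   month  wind   cond  low
5    Feb    39  cloud   22
8    Jun    20  cloud   29
10   Feb   114   snow   18
take 2 rows with smallest low:
   month  wind   cond  low
10   Feb   114   snow   18
5    Feb    39  cloud   22
add column low_minus_wind = t['low'] - t['wind']:
   month  wind   cond  low  low_minus_wind
10   Feb   114   snow   18             -96
5    Feb    39  cloud   22             -17

40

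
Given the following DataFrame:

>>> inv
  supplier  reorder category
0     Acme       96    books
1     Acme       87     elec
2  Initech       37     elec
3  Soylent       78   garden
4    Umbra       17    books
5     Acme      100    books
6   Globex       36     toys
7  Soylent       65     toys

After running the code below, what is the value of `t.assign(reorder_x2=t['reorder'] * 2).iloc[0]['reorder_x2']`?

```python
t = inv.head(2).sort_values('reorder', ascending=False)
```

take first 2 rows:
  supplier  reorder category
0     Acme       96    books
1     Acme       87     elec
sort by reorder descending:
  supplier  reorder category
0     Acme       96    books
1     Acme       87     elec
add column reorder_x2 = t['reorder'] * 2:
  supplier  reorder category  reorder_x2
0     Acme       96    books         192
1     Acme       87     elec         174

192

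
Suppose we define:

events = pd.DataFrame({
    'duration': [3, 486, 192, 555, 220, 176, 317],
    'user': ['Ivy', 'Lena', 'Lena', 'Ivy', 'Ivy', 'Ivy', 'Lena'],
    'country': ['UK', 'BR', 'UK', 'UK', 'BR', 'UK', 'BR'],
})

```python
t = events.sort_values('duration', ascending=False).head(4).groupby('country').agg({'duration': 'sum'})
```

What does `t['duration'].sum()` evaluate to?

sort by duration descending:
   duration  user country
3       555   Ivy      UK
1       486  Lena      BR
6       317  Lena      BR
4       220   Ivy      BR
2       192  Lena      UK
5       176   Ivy      UK
0         3   Ivy      UK
take first 4 rows:
   duration  user country
3       555   Ivy      UK
1       486  Lena      BR
6       317  Lena      BR
4       220   Ivy      BR
group by country, sum of duration:
         duration
country          
BR           1023
UK            555

1578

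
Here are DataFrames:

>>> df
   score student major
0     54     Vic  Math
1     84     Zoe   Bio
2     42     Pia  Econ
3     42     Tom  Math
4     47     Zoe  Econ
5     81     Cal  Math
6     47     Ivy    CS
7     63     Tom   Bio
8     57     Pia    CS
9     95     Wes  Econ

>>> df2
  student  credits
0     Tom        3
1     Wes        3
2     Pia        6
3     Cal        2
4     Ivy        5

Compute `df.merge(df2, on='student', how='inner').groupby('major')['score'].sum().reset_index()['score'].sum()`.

427

merge on 'student' (how='inner') → 7 rows:
   score student major  credits
0     42     Pia  Econ        6
1     42     Tom  Math        3
2     81     Cal  Math        2
3     47     Ivy    CS        5
4     63     Tom   Bio        3
5     57     Pia    CS        6
6     95     Wes  Econ        3
group by major, sum of score:
major
Bio      63
CS      104
Econ    137
Math    123
Name: score, dtype: int64
reset_index():
  major  score
0   Bio     63
1    CS    104
2  Econ    137
3  Math    123
So sum() = 427.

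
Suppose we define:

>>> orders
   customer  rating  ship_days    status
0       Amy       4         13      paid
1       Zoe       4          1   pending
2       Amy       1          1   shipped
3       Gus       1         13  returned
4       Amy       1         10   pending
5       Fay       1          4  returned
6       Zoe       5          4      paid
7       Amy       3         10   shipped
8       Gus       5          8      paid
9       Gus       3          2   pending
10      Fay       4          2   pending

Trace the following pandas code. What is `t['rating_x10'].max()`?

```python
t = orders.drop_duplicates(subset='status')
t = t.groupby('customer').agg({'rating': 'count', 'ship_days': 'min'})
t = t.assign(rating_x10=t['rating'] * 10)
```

drop duplicate status (keep=first):
  customer  rating  ship_days    status
0      Amy       4         13      paid
1      Zoe       4          1   pending
2      Amy       1          1   shipped
3      Gus       1         13  returned
group by customer: count(rating), min(ship_days):
          rating  ship_days
customer                   
Amy            2          1
Gus            1         13
Zoe            1          1
add column rating_x10 = t['rating'] * 10:
          rating  ship_days  rating_x10
customer                               
Amy            2          1          20
Gus            1         13          10
Zoe            1          1          10

20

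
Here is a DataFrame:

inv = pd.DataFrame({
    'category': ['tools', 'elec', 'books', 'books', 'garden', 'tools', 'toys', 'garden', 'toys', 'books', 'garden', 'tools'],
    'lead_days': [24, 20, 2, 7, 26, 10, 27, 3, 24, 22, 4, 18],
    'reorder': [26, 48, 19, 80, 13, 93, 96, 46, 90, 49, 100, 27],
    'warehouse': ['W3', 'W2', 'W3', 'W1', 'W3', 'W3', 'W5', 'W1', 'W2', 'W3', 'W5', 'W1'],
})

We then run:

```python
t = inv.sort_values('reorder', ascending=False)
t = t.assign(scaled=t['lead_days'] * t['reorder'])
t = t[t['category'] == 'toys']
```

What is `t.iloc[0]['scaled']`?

sort by reorder descending:
   category  lead_days  reorder warehouse
10   garden          4      100        W5
6      toys         27       96        W5
5     tools         10       93        W3
8      toys         24       90        W2
3     books          7       80        W1
9     books         22       49        W3
1      elec         20       48        W2
7    garden          3       46        W1
11    tools         18       27        W1
0     tools         24       26        W3
2     books          2       19        W3
4    garden         26       13        W3
add column scaled = t['lead_days'] * t['reorder']:
   category  lead_days  reorder warehouse  scaled
10   garden          4      100        W5     400
6      toys         27       96        W5    2592
5     tools         10       93        W3     930
8      toys         24       90        W2    2160
3     books          7       80        W1     560
9     books         22       49        W3    1078
1      elec         20       48        W2     960
7    garden          3       46        W1     138
11    tools         18       27        W1     486
0     tools         24       26        W3     624
2     books          2       19        W3      38
4    garden         26       13        W3     338
filter rows where category == 'toys':
  category  lead_days  reorder warehouse  scaled
6     toys         27       96        W5    2592
8     toys         24       90        W2    2160
So iloc[0]['scaled'] = 2592.

2592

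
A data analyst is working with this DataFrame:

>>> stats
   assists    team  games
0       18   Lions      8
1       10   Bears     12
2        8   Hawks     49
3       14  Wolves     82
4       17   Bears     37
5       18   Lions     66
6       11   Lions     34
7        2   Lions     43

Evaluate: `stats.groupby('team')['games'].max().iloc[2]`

66

group by team, max of games:
team
Bears     37
Hawks     49
Lions     66
Wolves    82
Name: games, dtype: int64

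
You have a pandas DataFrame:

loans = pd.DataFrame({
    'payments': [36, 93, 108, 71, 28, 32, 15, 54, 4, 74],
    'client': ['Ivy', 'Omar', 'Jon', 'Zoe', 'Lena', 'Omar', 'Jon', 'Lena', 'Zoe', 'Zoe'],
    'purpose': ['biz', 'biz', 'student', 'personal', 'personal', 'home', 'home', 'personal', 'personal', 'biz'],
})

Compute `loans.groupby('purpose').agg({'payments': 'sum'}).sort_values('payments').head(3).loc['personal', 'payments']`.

group by purpose, sum of payments:
          payments
purpose           
biz            203
home            47
personal       157
student        108
sort by payments:
          payments
purpose           
home            47
student        108
personal       157
biz            203
take first 3 rows:
          payments
purpose           
home            47
student        108
personal       157
Finally, value at row 'personal', column 'payments' = 157.

157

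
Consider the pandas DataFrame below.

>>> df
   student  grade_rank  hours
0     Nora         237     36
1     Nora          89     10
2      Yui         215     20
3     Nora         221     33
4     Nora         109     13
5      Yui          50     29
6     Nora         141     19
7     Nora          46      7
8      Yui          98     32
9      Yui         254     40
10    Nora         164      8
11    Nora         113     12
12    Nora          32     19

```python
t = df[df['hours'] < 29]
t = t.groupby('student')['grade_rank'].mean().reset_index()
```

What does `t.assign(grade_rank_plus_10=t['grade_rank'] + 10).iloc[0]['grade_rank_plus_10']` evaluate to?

filter rows where hours < 29:
   student  grade_rank  hours
1     Nora          89     10
2      Yui         215     20
4     Nora         109     13
6     Nora         141     19
7     Nora          46      7
10    Nora         164      8
11    Nora         113     12
12    Nora          32     19
group by student, mean of grade_rank:
student
Nora     99.142857
Yui     215.000000
Name: grade_rank, dtype: float64
reset_index():
  student  grade_rank
0    Nora   99.142857
1     Yui  215.000000
add column grade_rank_plus_10 = t['grade_rank'] + 10:
  student  grade_rank  grade_rank_plus_10
0    Nora   99.142857          109.142857
1     Yui  215.000000          225.000000
So iloc[0]['grade_rank_plus_10'] = 109.142857143.

109.142857143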